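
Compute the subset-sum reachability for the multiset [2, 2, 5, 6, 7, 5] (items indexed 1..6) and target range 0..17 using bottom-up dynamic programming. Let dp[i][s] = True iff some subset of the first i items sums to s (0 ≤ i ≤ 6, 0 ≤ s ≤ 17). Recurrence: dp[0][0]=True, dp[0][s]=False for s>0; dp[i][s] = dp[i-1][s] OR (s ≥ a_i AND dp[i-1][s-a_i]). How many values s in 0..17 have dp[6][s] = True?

i\s   0   1   2   3   4   5   6   7   8   9  10  11  12  13  14  15  16  17
  0   T   F   F   F   F   F   F   F   F   F   F   F   F   F   F   F   F   F
  1   T   F   T   F   F   F   F   F   F   F   F   F   F   F   F   F   F   F
  2   T   F   T   F   T   F   F   F   F   F   F   F   F   F   F   F   F   F
  3   T   F   T   F   T   T   F   T   F   T   F   F   F   F   F   F   F   F
  4   T   F   T   F   T   T   T   T   T   T   T   T   F   T   F   T   F   F
  5   T   F   T   F   T   T   T   T   T   T   T   T   T   T   T   T   T   T
  6   T   F   T   F   T   T   T   T   T   T   T   T   T   T   T   T   T   T

16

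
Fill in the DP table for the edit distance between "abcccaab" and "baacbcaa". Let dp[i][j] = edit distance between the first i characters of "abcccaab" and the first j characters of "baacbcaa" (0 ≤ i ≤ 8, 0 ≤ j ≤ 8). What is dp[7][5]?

   ''  b  a  a  c  b  c  a  a
''  0  1  2  3  4  5  6  7  8
 a  1  1  1  2  3  4  5  6  7
 b  2  1  2  2  3  3  4  5  6
 c  3  2  2  3  2  3  3  4  5
 c  4  3  3  3  3  3  3  4  5
 c  5  4  4  4  3  4  3  4  5
 a  6  5  4  4  4  4  4  3  4
 a  7  6  5  4  5  5  5  4  3
 b  8  7  6  5  5  5  6  5  4

5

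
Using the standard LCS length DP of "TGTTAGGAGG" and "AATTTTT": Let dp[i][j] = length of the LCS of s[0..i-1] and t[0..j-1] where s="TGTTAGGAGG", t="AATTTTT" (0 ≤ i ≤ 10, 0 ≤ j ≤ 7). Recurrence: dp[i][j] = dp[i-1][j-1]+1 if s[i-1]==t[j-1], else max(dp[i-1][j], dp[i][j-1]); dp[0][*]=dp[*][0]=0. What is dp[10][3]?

   ''  A  A  T  T  T  T  T
''  0  0  0  0  0  0  0  0
 T  0  0  0  1  1  1  1  1
 G  0  0  0  1  1  1  1  1
 T  0  0  0  1  2  2  2  2
 T  0  0  0  1  2  3  3  3
 A  0  1  1  1  2  3  3  3
 G  0  1  1  1  2  3  3  3
 G  0  1  1  1  2  3  3  3
 A  0  1  2  2  2  3  3  3
 G  0  1  2  2  2  3  3  3
 G  0  1  2  2  2  3  3  3

2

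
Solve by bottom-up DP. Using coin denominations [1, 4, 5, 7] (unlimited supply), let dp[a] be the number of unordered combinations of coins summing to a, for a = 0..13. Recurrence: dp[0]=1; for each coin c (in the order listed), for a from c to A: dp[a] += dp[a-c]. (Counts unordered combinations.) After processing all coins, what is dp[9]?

6

after  coin     0     1     2     3     4     5     6     7     8     9    10    11    12    13
          1     1     1     1     1     1     1     1     1     1     1     1     1     1     1
          4     1     1     1     1     2     2     2     2     3     3     3     3     4     4
          5     1     1     1     1     2     3     3     3     4     5     6     6     7     8
          7     1     1     1     1     2     3     3     4     5     6     7     8    10    11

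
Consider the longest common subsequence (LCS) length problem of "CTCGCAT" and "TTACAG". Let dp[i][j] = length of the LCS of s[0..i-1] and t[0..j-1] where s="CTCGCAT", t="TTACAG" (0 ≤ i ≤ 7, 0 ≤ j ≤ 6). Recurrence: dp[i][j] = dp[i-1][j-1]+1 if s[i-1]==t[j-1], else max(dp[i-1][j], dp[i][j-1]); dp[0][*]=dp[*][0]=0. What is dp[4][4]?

   ''  T  T  A  C  A  G
''  0  0  0  0  0  0  0
 C  0  0  0  0  1  1  1
 T  0  1  1  1  1  1  1
 C  0  1  1  1  2  2  2
 G  0  1  1  1  2  2  3
 C  0  1  1  1  2  2  3
 A  0  1  1  2  2  3  3
 T  0  1  2  2  2  3  3

2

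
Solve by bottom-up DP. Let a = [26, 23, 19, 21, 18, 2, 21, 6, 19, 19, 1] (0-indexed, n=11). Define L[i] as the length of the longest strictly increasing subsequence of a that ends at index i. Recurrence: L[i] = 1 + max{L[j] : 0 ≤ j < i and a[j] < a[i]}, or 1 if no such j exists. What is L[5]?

1

   i    0    1    2    3    4    5    6    7    8    9   10
a[i]   26   23   19   21   18    2   21    6   19   19    1
L[i]    1    1    1    2    1    1    2    2    3    3    1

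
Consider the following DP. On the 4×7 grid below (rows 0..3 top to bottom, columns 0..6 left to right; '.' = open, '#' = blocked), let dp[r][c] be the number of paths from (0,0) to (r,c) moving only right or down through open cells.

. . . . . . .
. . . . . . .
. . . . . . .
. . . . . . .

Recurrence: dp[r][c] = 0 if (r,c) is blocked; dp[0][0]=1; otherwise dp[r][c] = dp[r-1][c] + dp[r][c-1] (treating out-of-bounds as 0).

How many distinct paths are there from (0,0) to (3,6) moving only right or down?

84

r\c   0   1   2   3   4   5   6
  0   1   1   1   1   1   1   1
  1   1   2   3   4   5   6   7
  2   1   3   6  10  15  21  28
  3   1   4  10  20  35  56  84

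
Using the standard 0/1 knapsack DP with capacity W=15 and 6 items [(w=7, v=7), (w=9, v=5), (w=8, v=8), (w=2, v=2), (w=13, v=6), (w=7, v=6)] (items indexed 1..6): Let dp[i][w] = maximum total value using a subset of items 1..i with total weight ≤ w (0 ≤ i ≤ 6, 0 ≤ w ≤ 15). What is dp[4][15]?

15

i\w   0   1   2   3   4   5   6   7   8   9  10  11  12  13  14  15
  0   0   0   0   0   0   0   0   0   0   0   0   0   0   0   0   0
  1   0   0   0   0   0   0   0   7   7   7   7   7   7   7   7   7
  2   0   0   0   0   0   0   0   7   7   7   7   7   7   7   7   7
  3   0   0   0   0   0   0   0   7   8   8   8   8   8   8   8  15
  4   0   0   2   2   2   2   2   7   8   9  10  10  10  10  10  15
  5   0   0   2   2   2   2   2   7   8   9  10  10  10  10  10  15
  6   0   0   2   2   2   2   2   7   8   9  10  10  10  10  13  15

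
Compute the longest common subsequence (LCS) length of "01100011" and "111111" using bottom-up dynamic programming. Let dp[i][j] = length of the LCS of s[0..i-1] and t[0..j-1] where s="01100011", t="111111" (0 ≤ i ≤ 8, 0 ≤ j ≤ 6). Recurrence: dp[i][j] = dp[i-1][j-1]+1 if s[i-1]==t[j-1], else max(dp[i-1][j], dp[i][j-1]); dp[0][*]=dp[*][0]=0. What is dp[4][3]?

2

   ''  1  1  1  1  1  1
''  0  0  0  0  0  0  0
 0  0  0  0  0  0  0  0
 1  0  1  1  1  1  1  1
 1  0  1  2  2  2  2  2
 0  0  1  2  2  2  2  2
 0  0  1  2  2  2  2  2
 0  0  1  2  2  2  2  2
 1  0  1  2  3  3  3  3
 1  0  1  2  3  4  4  4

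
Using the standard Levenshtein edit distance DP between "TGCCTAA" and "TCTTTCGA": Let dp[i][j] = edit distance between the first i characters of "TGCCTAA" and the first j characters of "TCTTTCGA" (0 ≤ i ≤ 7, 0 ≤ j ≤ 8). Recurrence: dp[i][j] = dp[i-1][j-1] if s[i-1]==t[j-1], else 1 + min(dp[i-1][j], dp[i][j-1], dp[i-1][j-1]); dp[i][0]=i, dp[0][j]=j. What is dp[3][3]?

   ''  T  C  T  T  T  C  G  A
''  0  1  2  3  4  5  6  7  8
 T  1  0  1  2  3  4  5  6  7
 G  2  1  1  2  3  4  5  5  6
 C  3  2  1  2  3  4  4  5  6
 C  4  3  2  2  3  4  4  5  6
 T  5  4  3  2  2  3  4  5  6
 A  6  5  4  3  3  3  4  5  5
 A  7  6  5  4  4  4  4  5  5

2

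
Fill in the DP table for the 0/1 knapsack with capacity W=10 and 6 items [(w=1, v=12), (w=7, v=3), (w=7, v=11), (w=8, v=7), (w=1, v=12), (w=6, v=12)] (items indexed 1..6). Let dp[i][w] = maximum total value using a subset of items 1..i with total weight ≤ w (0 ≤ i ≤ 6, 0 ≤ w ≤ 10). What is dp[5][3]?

i\w   0   1   2   3   4   5   6   7   8   9  10
  0   0   0   0   0   0   0   0   0   0   0   0
  1   0  12  12  12  12  12  12  12  12  12  12
  2   0  12  12  12  12  12  12  12  15  15  15
  3   0  12  12  12  12  12  12  12  23  23  23
  4   0  12  12  12  12  12  12  12  23  23  23
  5   0  12  24  24  24  24  24  24  24  35  35
  6   0  12  24  24  24  24  24  24  36  36  36

24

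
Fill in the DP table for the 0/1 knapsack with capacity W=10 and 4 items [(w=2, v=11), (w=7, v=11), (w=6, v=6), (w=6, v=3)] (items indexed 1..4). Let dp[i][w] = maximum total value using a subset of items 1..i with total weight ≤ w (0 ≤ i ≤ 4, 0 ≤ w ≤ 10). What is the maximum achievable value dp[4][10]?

22

i\w   0   1   2   3   4   5   6   7   8   9  10
  0   0   0   0   0   0   0   0   0   0   0   0
  1   0   0  11  11  11  11  11  11  11  11  11
  2   0   0  11  11  11  11  11  11  11  22  22
  3   0   0  11  11  11  11  11  11  17  22  22
  4   0   0  11  11  11  11  11  11  17  22  22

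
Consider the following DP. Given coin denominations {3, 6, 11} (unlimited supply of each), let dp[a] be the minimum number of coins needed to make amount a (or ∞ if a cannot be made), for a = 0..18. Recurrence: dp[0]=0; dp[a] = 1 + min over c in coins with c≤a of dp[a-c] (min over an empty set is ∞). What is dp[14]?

2

 a  0  1  2  3  4  5  6  7  8  9 10 11 12 13 14 15 16 17 18
dp  0  -  -  1  -  -  1  -  -  2  -  1  2  -  2  3  -  2  3
(- denotes ∞ / unreachable)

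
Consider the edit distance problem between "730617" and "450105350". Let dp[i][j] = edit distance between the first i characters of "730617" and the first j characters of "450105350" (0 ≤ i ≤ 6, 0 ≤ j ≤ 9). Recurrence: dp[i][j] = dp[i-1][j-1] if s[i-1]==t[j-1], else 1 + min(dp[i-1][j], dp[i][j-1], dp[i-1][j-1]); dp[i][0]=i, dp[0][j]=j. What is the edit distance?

   ''  4  5  0  1  0  5  3  5  0
''  0  1  2  3  4  5  6  7  8  9
 7  1  1  2  3  4  5  6  7  8  9
 3  2  2  2  3  4  5  6  6  7  8
 0  3  3  3  2  3  4  5  6  7  7
 6  4  4  4  3  3  4  5  6  7  8
 1  5  5  5  4  3  4  5  6  7  8
 7  6  6  6  5  4  4  5  6  7  8

8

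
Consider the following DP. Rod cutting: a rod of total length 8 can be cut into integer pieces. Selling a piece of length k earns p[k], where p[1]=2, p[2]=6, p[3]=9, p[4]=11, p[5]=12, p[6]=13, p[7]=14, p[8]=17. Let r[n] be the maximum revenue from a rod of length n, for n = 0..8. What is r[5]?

15

   n    0    1    2    3    4    5    6    7    8
r[n]    0    2    6    9   12   15   18   21   24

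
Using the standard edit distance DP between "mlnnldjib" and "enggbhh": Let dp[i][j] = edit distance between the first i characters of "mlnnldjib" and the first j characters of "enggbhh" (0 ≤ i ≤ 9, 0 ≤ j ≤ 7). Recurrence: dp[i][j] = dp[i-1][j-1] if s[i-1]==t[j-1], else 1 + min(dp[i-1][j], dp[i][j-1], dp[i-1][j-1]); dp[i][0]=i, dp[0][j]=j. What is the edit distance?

   ''  e  n  g  g  b  h  h
''  0  1  2  3  4  5  6  7
 m  1  1  2  3  4  5  6  7
 l  2  2  2  3  4  5  6  7
 n  3  3  2  3  4  5  6  7
 n  4  4  3  3  4  5  6  7
 l  5  5  4  4  4  5  6  7
 d  6  6  5  5  5  5  6  7
 j  7  7  6  6  6  6  6  7
 i  8  8  7  7  7  7  7  7
 b  9  9  8  8  8  7  8  8

8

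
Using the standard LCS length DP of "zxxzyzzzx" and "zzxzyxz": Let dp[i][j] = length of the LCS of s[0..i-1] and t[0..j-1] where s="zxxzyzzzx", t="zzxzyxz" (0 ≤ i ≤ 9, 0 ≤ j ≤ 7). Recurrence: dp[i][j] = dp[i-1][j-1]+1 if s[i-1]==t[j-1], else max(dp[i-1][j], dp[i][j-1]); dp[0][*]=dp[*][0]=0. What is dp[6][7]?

5

   ''  z  z  x  z  y  x  z
''  0  0  0  0  0  0  0  0
 z  0  1  1  1  1  1  1  1
 x  0  1  1  2  2  2  2  2
 x  0  1  1  2  2  2  3  3
 z  0  1  2  2  3  3  3  4
 y  0  1  2  2  3  4  4  4
 z  0  1  2  2  3  4  4  5
 z  0  1  2  2  3  4  4  5
 z  0  1  2  2  3  4  4  5
 x  0  1  2  3  3  4  5  5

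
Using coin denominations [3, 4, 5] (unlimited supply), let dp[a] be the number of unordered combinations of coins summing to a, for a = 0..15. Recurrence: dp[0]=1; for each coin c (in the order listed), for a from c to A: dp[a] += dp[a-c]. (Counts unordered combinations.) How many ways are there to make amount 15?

4

after  coin     0     1     2     3     4     5     6     7     8     9    10    11    12    13    14    15
          3     1     0     0     1     0     0     1     0     0     1     0     0     1     0     0     1
          4     1     0     0     1     1     0     1     1     1     1     1     1     2     1     1     2
          5     1     0     0     1     1     1     1     1     2     2     2     2     3     3     3     4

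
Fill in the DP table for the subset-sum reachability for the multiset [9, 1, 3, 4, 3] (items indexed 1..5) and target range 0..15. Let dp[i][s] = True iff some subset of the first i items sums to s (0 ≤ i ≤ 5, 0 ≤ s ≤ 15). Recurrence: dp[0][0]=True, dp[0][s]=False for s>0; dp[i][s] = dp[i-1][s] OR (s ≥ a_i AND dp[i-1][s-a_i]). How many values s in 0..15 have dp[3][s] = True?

i\s   0   1   2   3   4   5   6   7   8   9  10  11  12  13  14  15
  0   T   F   F   F   F   F   F   F   F   F   F   F   F   F   F   F
  1   T   F   F   F   F   F   F   F   F   T   F   F   F   F   F   F
  2   T   T   F   F   F   F   F   F   F   T   T   F   F   F   F   F
  3   T   T   F   T   T   F   F   F   F   T   T   F   T   T   F   F
  4   T   T   F   T   T   T   F   T   T   T   T   F   T   T   T   F
  5   T   T   F   T   T   T   T   T   T   T   T   T   T   T   T   T

8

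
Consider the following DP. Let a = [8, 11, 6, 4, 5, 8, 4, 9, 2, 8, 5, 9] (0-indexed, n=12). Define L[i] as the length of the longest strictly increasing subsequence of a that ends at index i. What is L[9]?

3

   i    0    1    2    3    4    5    6    7    8    9   10   11
a[i]    8   11    6    4    5    8    4    9    2    8    5    9
L[i]    1    2    1    1    2    3    1    4    1    3    2    4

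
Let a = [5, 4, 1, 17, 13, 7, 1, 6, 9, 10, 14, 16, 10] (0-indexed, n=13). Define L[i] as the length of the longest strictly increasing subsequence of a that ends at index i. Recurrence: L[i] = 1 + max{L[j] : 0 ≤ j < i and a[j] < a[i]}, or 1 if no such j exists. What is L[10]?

5

   i    0    1    2    3    4    5    6    7    8    9   10   11   12
a[i]    5    4    1   17   13    7    1    6    9   10   14   16   10
L[i]    1    1    1    2    2    2    1    2    3    4    5    6    4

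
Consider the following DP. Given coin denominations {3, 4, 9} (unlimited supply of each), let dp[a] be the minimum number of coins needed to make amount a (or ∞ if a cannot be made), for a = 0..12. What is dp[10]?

 a  0  1  2  3  4  5  6  7  8  9 10 11 12
dp  0  -  -  1  1  -  2  2  2  1  3  3  2
(- denotes ∞ / unreachable)

3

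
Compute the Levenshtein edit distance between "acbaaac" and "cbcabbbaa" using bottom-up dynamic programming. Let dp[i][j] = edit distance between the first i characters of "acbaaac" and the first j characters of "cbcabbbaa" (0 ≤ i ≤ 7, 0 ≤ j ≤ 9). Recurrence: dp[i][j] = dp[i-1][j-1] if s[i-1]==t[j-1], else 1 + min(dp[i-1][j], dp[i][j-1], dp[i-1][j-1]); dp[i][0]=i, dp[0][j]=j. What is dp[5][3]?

   ''  c  b  c  a  b  b  b  a  a
''  0  1  2  3  4  5  6  7  8  9
 a  1  1  2  3  3  4  5  6  7  8
 c  2  1  2  2  3  4  5  6  7  8
 b  3  2  1  2  3  3  4  5  6  7
 a  4  3  2  2  2  3  4  5  5  6
 a  5  4  3  3  2  3  4  5  5  5
 a  6  5  4  4  3  3  4  5  5  5
 c  7  6  5  4  4  4  4  5  6  6

3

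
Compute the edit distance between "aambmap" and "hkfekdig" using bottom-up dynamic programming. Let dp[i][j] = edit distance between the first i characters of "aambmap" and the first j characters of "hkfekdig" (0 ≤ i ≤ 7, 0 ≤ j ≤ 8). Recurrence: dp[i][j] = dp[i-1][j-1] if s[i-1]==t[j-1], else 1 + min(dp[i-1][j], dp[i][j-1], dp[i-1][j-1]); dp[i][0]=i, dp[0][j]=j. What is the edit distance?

8

   ''  h  k  f  e  k  d  i  g
''  0  1  2  3  4  5  6  7  8
 a  1  1  2  3  4  5  6  7  8
 a  2  2  2  3  4  5  6  7  8
 m  3  3  3  3  4  5  6  7  8
 b  4  4  4  4  4  5  6  7  8
 m  5  5  5  5  5  5  6  7  8
 a  6  6  6  6  6  6  6  7  8
 p  7  7  7  7  7  7  7  7  8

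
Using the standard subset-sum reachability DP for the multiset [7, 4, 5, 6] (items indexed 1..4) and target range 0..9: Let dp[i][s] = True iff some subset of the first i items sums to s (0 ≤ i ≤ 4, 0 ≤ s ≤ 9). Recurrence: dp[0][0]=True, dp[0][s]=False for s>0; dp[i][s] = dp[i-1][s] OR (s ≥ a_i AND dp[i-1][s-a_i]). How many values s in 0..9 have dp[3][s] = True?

i\s   0   1   2   3   4   5   6   7   8   9
  0   T   F   F   F   F   F   F   F   F   F
  1   T   F   F   F   F   F   F   T   F   F
  2   T   F   F   F   T   F   F   T   F   F
  3   T   F   F   F   T   T   F   T   F   T
  4   T   F   F   F   T   T   T   T   F   T

5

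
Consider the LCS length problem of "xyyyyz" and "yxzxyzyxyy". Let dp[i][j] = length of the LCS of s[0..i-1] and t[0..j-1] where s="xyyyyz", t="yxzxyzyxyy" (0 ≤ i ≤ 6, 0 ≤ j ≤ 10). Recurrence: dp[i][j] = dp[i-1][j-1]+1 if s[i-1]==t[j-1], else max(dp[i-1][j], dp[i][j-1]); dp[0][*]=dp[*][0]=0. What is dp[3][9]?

   ''  y  x  z  x  y  z  y  x  y  y
''  0  0  0  0  0  0  0  0  0  0  0
 x  0  0  1  1  1  1  1  1  1  1  1
 y  0  1  1  1  1  2  2  2  2  2  2
 y  0  1  1  1  1  2  2  3  3  3  3
 y  0  1  1  1  1  2  2  3  3  4  4
 y  0  1  1  1  1  2  2  3  3  4  5
 z  0  1  1  2  2  2  3  3  3  4  5

3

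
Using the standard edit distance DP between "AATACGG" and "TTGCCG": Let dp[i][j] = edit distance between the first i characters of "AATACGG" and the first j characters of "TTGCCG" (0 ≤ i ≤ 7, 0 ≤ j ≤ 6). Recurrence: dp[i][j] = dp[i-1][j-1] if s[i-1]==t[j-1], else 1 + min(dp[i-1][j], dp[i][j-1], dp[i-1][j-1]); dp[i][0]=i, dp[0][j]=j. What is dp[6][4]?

4

   ''  T  T  G  C  C  G
''  0  1  2  3  4  5  6
 A  1  1  2  3  4  5  6
 A  2  2  2  3  4  5  6
 T  3  2  2  3  4  5  6
 A  4  3  3  3  4  5  6
 C  5  4  4  4  3  4  5
 G  6  5  5  4  4  4  4
 G  7  6  6  5  5  5  4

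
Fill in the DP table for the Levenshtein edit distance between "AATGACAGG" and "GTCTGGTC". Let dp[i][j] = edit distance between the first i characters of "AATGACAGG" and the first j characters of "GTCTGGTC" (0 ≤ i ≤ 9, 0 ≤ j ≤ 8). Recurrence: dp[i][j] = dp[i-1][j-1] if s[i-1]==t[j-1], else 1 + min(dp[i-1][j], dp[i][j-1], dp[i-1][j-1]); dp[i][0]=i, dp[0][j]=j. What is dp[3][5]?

   ''  G  T  C  T  G  G  T  C
''  0  1  2  3  4  5  6  7  8
 A  1  1  2  3  4  5  6  7  8
 A  2  2  2  3  4  5  6  7  8
 T  3  3  2  3  3  4  5  6  7
 G  4  3  3  3  4  3  4  5  6
 A  5  4  4  4  4  4  4  5  6
 C  6  5  5  4  5  5  5  5  5
 A  7  6  6  5  5  6  6  6  6
 G  8  7  7  6  6  5  6  7  7
 G  9  8  8  7  7  6  5  6  7

4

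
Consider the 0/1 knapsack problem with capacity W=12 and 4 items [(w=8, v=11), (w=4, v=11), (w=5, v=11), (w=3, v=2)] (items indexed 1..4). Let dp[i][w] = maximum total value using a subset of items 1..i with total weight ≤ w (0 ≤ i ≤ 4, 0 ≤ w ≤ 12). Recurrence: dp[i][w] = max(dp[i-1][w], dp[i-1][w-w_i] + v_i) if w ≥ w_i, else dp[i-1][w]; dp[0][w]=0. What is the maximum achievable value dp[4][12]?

24

i\w   0   1   2   3   4   5   6   7   8   9  10  11  12
  0   0   0   0   0   0   0   0   0   0   0   0   0   0
  1   0   0   0   0   0   0   0   0  11  11  11  11  11
  2   0   0   0   0  11  11  11  11  11  11  11  11  22
  3   0   0   0   0  11  11  11  11  11  22  22  22  22
  4   0   0   0   2  11  11  11  13  13  22  22  22  24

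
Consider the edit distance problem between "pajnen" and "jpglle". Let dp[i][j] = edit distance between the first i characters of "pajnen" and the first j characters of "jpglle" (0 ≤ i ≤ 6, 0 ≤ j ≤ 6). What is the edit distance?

5

   ''  j  p  g  l  l  e
''  0  1  2  3  4  5  6
 p  1  1  1  2  3  4  5
 a  2  2  2  2  3  4  5
 j  3  2  3  3  3  4  5
 n  4  3  3  4  4  4  5
 e  5  4  4  4  5  5  4
 n  6  5  5  5  5  6  5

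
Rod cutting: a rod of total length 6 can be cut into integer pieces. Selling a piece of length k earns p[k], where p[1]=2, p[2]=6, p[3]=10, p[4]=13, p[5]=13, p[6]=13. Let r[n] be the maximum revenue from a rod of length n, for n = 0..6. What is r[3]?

10

   n    0    1    2    3    4    5    6
r[n]    0    2    6   10   13   16   20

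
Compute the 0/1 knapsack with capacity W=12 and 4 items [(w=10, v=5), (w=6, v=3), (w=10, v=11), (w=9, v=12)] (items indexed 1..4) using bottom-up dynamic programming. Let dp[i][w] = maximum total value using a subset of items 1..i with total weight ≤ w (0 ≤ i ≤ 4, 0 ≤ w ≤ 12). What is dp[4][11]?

i\w   0   1   2   3   4   5   6   7   8   9  10  11  12
  0   0   0   0   0   0   0   0   0   0   0   0   0   0
  1   0   0   0   0   0   0   0   0   0   0   5   5   5
  2   0   0   0   0   0   0   3   3   3   3   5   5   5
  3   0   0   0   0   0   0   3   3   3   3  11  11  11
  4   0   0   0   0   0   0   3   3   3  12  12  12  12

12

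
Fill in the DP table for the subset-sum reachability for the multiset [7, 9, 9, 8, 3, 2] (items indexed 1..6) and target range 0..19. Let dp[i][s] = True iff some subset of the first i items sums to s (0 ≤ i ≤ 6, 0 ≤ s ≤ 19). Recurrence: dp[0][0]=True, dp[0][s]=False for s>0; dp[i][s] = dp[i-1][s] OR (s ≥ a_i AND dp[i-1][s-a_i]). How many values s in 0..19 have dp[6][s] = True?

17

i\s   0   1   2   3   4   5   6   7   8   9  10  11  12  13  14  15  16  17  18  19
  0   T   F   F   F   F   F   F   F   F   F   F   F   F   F   F   F   F   F   F   F
  1   T   F   F   F   F   F   F   T   F   F   F   F   F   F   F   F   F   F   F   F
  2   T   F   F   F   F   F   F   T   F   T   F   F   F   F   F   F   T   F   F   F
  3   T   F   F   F   F   F   F   T   F   T   F   F   F   F   F   F   T   F   T   F
  4   T   F   F   F   F   F   F   T   T   T   F   F   F   F   F   T   T   T   T   F
  5   T   F   F   T   F   F   F   T   T   T   T   T   T   F   F   T   T   T   T   T
  6   T   F   T   T   F   T   F   T   T   T   T   T   T   T   T   T   T   T   T   T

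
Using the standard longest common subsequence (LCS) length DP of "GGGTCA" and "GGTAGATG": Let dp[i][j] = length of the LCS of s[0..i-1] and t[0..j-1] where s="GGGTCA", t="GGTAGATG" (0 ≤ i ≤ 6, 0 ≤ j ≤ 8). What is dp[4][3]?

   ''  G  G  T  A  G  A  T  G
''  0  0  0  0  0  0  0  0  0
 G  0  1  1  1  1  1  1  1  1
 G  0  1  2  2  2  2  2  2  2
 G  0  1  2  2  2  3  3  3  3
 T  0  1  2  3  3  3  3  4  4
 C  0  1  2  3  3  3  3  4  4
 A  0  1  2  3  4  4  4  4  4

3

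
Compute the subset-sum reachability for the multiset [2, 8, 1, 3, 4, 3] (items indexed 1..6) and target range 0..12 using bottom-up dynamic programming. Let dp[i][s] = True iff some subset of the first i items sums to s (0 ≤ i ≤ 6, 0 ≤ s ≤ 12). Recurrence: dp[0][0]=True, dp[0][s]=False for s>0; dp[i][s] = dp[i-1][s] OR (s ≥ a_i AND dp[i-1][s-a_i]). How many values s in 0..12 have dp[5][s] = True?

i\s   0   1   2   3   4   5   6   7   8   9  10  11  12
  0   T   F   F   F   F   F   F   F   F   F   F   F   F
  1   T   F   T   F   F   F   F   F   F   F   F   F   F
  2   T   F   T   F   F   F   F   F   T   F   T   F   F
  3   T   T   T   T   F   F   F   F   T   T   T   T   F
  4   T   T   T   T   T   T   T   F   T   T   T   T   T
  5   T   T   T   T   T   T   T   T   T   T   T   T   T
  6   T   T   T   T   T   T   T   T   T   T   T   T   T

13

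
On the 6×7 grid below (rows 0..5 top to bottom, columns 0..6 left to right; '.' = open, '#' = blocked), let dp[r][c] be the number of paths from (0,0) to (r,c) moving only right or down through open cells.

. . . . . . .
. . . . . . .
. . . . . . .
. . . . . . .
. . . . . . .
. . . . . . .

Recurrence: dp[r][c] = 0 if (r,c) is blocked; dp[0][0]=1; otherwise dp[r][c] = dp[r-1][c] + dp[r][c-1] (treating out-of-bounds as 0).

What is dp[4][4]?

r\c   0   1   2   3   4   5   6
  0   1   1   1   1   1   1   1
  1   1   2   3   4   5   6   7
  2   1   3   6  10  15  21  28
  3   1   4  10  20  35  56  84
  4   1   5  15  35  70 126 210
  5   1   6  21  56 126 252 462

70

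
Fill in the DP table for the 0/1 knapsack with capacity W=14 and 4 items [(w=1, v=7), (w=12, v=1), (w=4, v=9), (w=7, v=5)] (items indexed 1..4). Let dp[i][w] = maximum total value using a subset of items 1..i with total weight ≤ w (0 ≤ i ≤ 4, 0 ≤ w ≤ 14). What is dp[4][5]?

16

i\w   0   1   2   3   4   5   6   7   8   9  10  11  12  13  14
  0   0   0   0   0   0   0   0   0   0   0   0   0   0   0   0
  1   0   7   7   7   7   7   7   7   7   7   7   7   7   7   7
  2   0   7   7   7   7   7   7   7   7   7   7   7   7   8   8
  3   0   7   7   7   9  16  16  16  16  16  16  16  16  16  16
  4   0   7   7   7   9  16  16  16  16  16  16  16  21  21  21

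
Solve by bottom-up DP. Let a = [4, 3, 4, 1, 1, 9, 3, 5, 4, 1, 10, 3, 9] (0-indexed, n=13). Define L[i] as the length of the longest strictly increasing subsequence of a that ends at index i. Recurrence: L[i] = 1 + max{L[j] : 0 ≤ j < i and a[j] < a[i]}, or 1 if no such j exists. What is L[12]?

   i    0    1    2    3    4    5    6    7    8    9   10   11   12
a[i]    4    3    4    1    1    9    3    5    4    1   10    3    9
L[i]    1    1    2    1    1    3    2    3    3    1    4    2    4

4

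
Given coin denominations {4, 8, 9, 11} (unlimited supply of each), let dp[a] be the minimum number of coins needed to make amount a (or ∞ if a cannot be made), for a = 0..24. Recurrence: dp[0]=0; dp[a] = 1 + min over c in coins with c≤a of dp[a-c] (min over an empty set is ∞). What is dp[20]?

2

 a  0  1  2  3  4  5  6  7  8  9 10 11 12 13 14 15 16 17 18 19 20 21 22 23 24
dp  0  -  -  -  1  -  -  -  1  1  -  1  2  2  -  2  2  2  2  2  2  3  2  3  3
(- denotes ∞ / unreachable)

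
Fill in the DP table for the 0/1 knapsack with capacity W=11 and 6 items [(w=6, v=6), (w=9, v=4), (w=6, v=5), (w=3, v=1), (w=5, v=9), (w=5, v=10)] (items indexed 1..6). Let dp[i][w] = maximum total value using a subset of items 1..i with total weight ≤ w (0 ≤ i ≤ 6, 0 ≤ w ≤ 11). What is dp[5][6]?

i\w   0   1   2   3   4   5   6   7   8   9  10  11
  0   0   0   0   0   0   0   0   0   0   0   0   0
  1   0   0   0   0   0   0   6   6   6   6   6   6
  2   0   0   0   0   0   0   6   6   6   6   6   6
  3   0   0   0   0   0   0   6   6   6   6   6   6
  4   0   0   0   1   1   1   6   6   6   7   7   7
  5   0   0   0   1   1   9   9   9  10  10  10  15
  6   0   0   0   1   1  10  10  10  11  11  19  19

9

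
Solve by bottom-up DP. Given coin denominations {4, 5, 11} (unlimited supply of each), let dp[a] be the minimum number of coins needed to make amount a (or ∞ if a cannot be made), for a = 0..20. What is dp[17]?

 a  0  1  2  3  4  5  6  7  8  9 10 11 12 13 14 15 16 17 18 19 20
dp  0  -  -  -  1  1  -  -  2  2  2  1  3  3  3  2  2  4  4  3  3
(- denotes ∞ / unreachable)

4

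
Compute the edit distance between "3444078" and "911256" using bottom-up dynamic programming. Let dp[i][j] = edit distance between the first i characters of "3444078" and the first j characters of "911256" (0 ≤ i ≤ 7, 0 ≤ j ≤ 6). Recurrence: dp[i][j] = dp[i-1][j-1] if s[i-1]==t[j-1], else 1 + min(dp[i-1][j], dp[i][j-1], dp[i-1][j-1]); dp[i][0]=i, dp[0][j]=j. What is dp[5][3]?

5

   ''  9  1  1  2  5  6
''  0  1  2  3  4  5  6
 3  1  1  2  3  4  5  6
 4  2  2  2  3  4  5  6
 4  3  3  3  3  4  5  6
 4  4  4  4  4  4  5  6
 0  5  5  5  5  5  5  6
 7  6  6  6  6  6  6  6
 8  7  7  7  7  7  7  7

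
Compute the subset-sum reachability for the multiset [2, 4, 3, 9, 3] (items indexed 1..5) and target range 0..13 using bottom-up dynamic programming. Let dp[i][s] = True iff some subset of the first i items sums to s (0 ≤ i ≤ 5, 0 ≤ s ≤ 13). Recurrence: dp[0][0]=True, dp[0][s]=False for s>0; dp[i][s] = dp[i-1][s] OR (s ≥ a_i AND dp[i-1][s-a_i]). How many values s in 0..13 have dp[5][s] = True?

13

i\s   0   1   2   3   4   5   6   7   8   9  10  11  12  13
  0   T   F   F   F   F   F   F   F   F   F   F   F   F   F
  1   T   F   T   F   F   F   F   F   F   F   F   F   F   F
  2   T   F   T   F   T   F   T   F   F   F   F   F   F   F
  3   T   F   T   T   T   T   T   T   F   T   F   F   F   F
  4   T   F   T   T   T   T   T   T   F   T   F   T   T   T
  5   T   F   T   T   T   T   T   T   T   T   T   T   T   T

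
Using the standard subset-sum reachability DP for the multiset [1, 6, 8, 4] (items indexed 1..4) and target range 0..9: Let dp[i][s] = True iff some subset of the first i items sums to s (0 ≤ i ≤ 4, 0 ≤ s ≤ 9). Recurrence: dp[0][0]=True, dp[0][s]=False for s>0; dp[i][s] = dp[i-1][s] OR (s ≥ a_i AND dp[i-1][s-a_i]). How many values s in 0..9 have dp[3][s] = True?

6

i\s   0   1   2   3   4   5   6   7   8   9
  0   T   F   F   F   F   F   F   F   F   F
  1   T   T   F   F   F   F   F   F   F   F
  2   T   T   F   F   F   F   T   T   F   F
  3   T   T   F   F   F   F   T   T   T   T
  4   T   T   F   F   T   T   T   T   T   T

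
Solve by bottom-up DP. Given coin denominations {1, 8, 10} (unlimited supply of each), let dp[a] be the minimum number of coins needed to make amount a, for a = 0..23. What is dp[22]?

 a  0  1  2  3  4  5  6  7  8  9 10 11 12 13 14 15 16 17 18 19 20 21 22 23
dp  0  1  2  3  4  5  6  7  1  2  1  2  3  4  5  6  2  3  2  3  2  3  4  5

4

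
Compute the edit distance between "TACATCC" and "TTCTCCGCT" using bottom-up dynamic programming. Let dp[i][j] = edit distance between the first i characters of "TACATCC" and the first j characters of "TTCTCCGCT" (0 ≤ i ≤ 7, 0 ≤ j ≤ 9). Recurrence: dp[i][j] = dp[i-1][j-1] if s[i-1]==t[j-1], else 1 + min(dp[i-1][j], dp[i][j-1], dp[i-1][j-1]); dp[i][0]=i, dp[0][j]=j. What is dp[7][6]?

2

   ''  T  T  C  T  C  C  G  C  T
''  0  1  2  3  4  5  6  7  8  9
 T  1  0  1  2  3  4  5  6  7  8
 A  2  1  1  2  3  4  5  6  7  8
 C  3  2  2  1  2  3  4  5  6  7
 A  4  3  3  2  2  3  4  5  6  7
 T  5  4  3  3  2  3  4  5  6  6
 C  6  5  4  3  3  2  3  4  5  6
 C  7  6  5  4  4  3  2  3  4  5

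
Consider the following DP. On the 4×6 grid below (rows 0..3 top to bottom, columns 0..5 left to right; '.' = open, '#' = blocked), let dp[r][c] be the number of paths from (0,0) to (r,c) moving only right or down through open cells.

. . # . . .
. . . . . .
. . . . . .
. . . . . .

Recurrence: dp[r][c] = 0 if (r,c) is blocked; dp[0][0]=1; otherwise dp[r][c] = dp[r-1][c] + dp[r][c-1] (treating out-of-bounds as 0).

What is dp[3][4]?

25

r\c   0   1   2   3   4   5
  0   1   1   0   0   0   0
  1   1   2   2   2   2   2
  2   1   3   5   7   9  11
  3   1   4   9  16  25  36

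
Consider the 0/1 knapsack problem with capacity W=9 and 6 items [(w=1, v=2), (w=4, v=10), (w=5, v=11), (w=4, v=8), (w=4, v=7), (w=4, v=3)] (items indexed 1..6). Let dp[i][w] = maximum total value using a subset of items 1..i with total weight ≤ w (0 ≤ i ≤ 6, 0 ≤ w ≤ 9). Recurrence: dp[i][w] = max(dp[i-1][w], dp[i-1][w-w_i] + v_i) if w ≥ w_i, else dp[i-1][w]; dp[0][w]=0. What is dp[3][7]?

i\w   0   1   2   3   4   5   6   7   8   9
  0   0   0   0   0   0   0   0   0   0   0
  1   0   2   2   2   2   2   2   2   2   2
  2   0   2   2   2  10  12  12  12  12  12
  3   0   2   2   2  10  12  13  13  13  21
  4   0   2   2   2  10  12  13  13  18  21
  5   0   2   2   2  10  12  13  13  18  21
  6   0   2   2   2  10  12  13  13  18  21

13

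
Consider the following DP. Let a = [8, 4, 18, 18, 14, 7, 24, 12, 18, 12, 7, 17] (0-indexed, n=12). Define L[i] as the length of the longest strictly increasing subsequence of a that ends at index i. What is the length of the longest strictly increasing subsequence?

4

   i    0    1    2    3    4    5    6    7    8    9   10   11
a[i]    8    4   18   18   14    7   24   12   18   12    7   17
L[i]    1    1    2    2    2    2    3    3    4    3    2    4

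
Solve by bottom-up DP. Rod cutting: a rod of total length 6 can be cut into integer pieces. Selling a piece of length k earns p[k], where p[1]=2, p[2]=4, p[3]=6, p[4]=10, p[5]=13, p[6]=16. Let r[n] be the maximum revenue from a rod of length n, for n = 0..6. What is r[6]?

   n    0    1    2    3    4    5    6
r[n]    0    2    4    6   10   13   16

16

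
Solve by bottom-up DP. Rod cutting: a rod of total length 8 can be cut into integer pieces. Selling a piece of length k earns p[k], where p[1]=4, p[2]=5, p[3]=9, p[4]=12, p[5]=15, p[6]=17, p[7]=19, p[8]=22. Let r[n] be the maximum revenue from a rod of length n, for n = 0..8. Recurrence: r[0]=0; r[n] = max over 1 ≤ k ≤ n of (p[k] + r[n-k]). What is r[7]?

   n    0    1    2    3    4    5    6    7    8
r[n]    0    4    8   12   16   20   24   28   32

28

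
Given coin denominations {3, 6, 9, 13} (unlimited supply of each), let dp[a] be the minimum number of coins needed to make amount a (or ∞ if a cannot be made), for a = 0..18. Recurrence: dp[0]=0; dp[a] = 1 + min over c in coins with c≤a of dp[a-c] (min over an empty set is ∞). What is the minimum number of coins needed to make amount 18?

 a  0  1  2  3  4  5  6  7  8  9 10 11 12 13 14 15 16 17 18
dp  0  -  -  1  -  -  1  -  -  1  -  -  2  1  -  2  2  -  2
(- denotes ∞ / unreachable)

2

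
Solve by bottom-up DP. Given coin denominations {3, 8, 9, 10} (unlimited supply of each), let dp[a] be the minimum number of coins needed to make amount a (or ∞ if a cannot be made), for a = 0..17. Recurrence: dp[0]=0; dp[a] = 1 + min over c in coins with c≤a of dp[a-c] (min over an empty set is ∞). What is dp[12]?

 a  0  1  2  3  4  5  6  7  8  9 10 11 12 13 14 15 16 17
dp  0  -  -  1  -  -  2  -  1  1  1  2  2  2  3  3  2  2
(- denotes ∞ / unreachable)

2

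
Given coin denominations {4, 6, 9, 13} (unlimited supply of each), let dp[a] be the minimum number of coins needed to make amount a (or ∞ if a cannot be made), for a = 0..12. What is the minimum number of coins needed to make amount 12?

2

 a  0  1  2  3  4  5  6  7  8  9 10 11 12
dp  0  -  -  -  1  -  1  -  2  1  2  -  2
(- denotes ∞ / unreachable)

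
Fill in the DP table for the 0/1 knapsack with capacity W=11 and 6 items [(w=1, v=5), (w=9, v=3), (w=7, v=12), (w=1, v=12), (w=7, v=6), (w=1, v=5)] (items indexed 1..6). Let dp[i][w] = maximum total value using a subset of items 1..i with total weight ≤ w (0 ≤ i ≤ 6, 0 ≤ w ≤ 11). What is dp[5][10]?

i\w   0   1   2   3   4   5   6   7   8   9  10  11
  0   0   0   0   0   0   0   0   0   0   0   0   0
  1   0   5   5   5   5   5   5   5   5   5   5   5
  2   0   5   5   5   5   5   5   5   5   5   8   8
  3   0   5   5   5   5   5   5  12  17  17  17  17
  4   0  12  17  17  17  17  17  17  24  29  29  29
  5   0  12  17  17  17  17  17  17  24  29  29  29
  6   0  12  17  22  22  22  22  22  24  29  34  34

29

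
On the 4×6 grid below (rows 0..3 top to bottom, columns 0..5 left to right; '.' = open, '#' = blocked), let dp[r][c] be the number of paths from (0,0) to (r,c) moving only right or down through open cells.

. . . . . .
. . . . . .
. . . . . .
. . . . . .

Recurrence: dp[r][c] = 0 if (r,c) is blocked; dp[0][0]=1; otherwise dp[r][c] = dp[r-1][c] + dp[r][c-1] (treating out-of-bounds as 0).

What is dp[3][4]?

35

r\c   0   1   2   3   4   5
  0   1   1   1   1   1   1
  1   1   2   3   4   5   6
  2   1   3   6  10  15  21
  3   1   4  10  20  35  56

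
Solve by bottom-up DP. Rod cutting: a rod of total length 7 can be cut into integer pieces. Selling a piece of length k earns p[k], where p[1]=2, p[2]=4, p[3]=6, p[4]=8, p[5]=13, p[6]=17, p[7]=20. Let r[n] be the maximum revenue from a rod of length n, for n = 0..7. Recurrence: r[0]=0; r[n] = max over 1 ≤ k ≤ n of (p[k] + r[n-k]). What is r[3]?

   n    0    1    2    3    4    5    6    7
r[n]    0    2    4    6    8   13   17   20

6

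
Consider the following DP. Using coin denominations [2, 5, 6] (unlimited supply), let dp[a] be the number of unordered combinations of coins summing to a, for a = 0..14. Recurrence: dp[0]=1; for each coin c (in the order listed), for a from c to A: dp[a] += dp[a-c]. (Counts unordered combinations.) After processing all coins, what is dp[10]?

after  coin     0     1     2     3     4     5     6     7     8     9    10    11    12    13    14
          2     1     0     1     0     1     0     1     0     1     0     1     0     1     0     1
          5     1     0     1     0     1     1     1     1     1     1     2     1     2     1     2
          6     1     0     1     0     1     1     2     1     2     1     3     2     4     2     4

3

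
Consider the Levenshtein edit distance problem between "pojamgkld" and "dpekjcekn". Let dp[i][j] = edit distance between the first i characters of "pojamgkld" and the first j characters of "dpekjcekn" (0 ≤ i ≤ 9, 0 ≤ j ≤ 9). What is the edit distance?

8

   ''  d  p  e  k  j  c  e  k  n
''  0  1  2  3  4  5  6  7  8  9
 p  1  1  1  2  3  4  5  6  7  8
 o  2  2  2  2  3  4  5  6  7  8
 j  3  3  3  3  3  3  4  5  6  7
 a  4  4  4  4  4  4  4  5  6  7
 m  5  5  5  5  5  5  5  5  6  7
 g  6  6  6  6  6  6  6  6  6  7
 k  7  7  7  7  6  7  7  7  6  7
 l  8  8  8  8  7  7  8  8  7  7
 d  9  8  9  9  8  8  8  9  8  8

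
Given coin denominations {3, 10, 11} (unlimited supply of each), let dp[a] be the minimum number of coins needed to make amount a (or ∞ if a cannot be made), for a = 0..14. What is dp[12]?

4

 a  0  1  2  3  4  5  6  7  8  9 10 11 12 13 14
dp  0  -  -  1  -  -  2  -  -  3  1  1  4  2  2
(- denotes ∞ / unreachable)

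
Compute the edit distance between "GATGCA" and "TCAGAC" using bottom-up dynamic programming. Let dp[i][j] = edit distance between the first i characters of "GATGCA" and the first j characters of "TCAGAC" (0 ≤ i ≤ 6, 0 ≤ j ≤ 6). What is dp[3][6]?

   ''  T  C  A  G  A  C
''  0  1  2  3  4  5  6
 G  1  1  2  3  3  4  5
 A  2  2  2  2  3  3  4
 T  3  2  3  3  3  4  4
 G  4  3  3  4  3  4  5
 C  5  4  3  4  4  4  4
 A  6  5  4  3  4  4  5

4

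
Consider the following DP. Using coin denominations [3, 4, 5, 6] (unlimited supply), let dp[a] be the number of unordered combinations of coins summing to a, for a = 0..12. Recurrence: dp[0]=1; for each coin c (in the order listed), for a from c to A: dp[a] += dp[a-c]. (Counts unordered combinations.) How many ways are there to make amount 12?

after  coin     0     1     2     3     4     5     6     7     8     9    10    11    12
          3     1     0     0     1     0     0     1     0     0     1     0     0     1
          4     1     0     0     1     1     0     1     1     1     1     1     1     2
          5     1     0     0     1     1     1     1     1     2     2     2     2     3
          6     1     0     0     1     1     1     2     1     2     3     3     3     5

5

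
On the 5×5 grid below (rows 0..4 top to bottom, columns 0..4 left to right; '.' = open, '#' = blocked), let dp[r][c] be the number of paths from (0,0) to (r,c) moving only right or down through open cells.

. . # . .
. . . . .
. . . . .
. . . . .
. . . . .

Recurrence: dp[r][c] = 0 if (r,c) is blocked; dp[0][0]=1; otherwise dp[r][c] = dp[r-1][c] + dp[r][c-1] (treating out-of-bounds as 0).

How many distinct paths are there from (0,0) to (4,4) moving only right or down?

r\c   0   1   2   3   4
  0   1   1   0   0   0
  1   1   2   2   2   2
  2   1   3   5   7   9
  3   1   4   9  16  25
  4   1   5  14  30  55

55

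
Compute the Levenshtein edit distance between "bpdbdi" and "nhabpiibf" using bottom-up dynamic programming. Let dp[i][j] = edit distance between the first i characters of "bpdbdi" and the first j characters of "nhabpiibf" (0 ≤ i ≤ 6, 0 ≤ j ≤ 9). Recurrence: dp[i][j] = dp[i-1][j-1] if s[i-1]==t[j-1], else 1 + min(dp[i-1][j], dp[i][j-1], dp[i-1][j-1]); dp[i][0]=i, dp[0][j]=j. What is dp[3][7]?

5

   ''  n  h  a  b  p  i  i  b  f
''  0  1  2  3  4  5  6  7  8  9
 b  1  1  2  3  3  4  5  6  7  8
 p  2  2  2  3  4  3  4  5  6  7
 d  3  3  3  3  4  4  4  5  6  7
 b  4  4  4  4  3  4  5  5  5  6
 d  5  5  5  5  4  4  5  6  6  6
 i  6  6  6  6  5  5  4  5  6  7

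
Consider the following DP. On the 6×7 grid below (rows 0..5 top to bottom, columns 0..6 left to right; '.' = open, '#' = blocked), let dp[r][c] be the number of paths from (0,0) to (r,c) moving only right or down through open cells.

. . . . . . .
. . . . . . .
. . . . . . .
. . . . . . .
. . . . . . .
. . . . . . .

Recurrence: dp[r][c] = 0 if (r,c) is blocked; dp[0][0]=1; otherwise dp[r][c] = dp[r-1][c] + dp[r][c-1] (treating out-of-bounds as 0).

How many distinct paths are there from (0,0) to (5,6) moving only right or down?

r\c   0   1   2   3   4   5   6
  0   1   1   1   1   1   1   1
  1   1   2   3   4   5   6   7
  2   1   3   6  10  15  21  28
  3   1   4  10  20  35  56  84
  4   1   5  15  35  70 126 210
  5   1   6  21  56 126 252 462

462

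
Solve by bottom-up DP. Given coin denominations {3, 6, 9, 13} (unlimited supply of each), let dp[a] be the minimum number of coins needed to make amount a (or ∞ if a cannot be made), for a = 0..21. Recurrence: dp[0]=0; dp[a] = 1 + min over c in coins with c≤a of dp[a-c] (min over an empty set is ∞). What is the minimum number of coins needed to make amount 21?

3

 a  0  1  2  3  4  5  6  7  8  9 10 11 12 13 14 15 16 17 18 19 20 21
dp  0  -  -  1  -  -  1  -  -  1  -  -  2  1  -  2  2  -  2  2  -  3
(- denotes ∞ / unreachable)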